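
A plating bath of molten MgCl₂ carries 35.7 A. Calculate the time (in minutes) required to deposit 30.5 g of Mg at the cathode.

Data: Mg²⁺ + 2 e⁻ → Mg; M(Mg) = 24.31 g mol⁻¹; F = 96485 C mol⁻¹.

n(Mg) = m/M = 30.5 / 24.31 = 1.255 mol.
Each Mg atom requires 2 electrons, so n(e⁻) = 2 × 1.255 = 2.509 mol.
Q = n(e⁻)·F = 2.509 × 96485 = 242100 C.
t = Q/I = 242100 / 35.70 A = 6782 s = 113 min.

113 min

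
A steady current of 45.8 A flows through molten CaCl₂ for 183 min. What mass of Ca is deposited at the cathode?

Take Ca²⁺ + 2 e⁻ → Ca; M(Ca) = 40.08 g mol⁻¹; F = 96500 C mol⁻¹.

Q = I·t = 45.80 A × 10980 s = 502900 C.
n(e⁻) = Q/F = 502900 / 96500 = 5.211 mol.
Ca²⁺ + 2 e⁻ → Ca, so n(Ca) = n(e⁻)/2 = 2.606 mol.
m = n·M = 2.606 × 40.08 = 104 g.

104 g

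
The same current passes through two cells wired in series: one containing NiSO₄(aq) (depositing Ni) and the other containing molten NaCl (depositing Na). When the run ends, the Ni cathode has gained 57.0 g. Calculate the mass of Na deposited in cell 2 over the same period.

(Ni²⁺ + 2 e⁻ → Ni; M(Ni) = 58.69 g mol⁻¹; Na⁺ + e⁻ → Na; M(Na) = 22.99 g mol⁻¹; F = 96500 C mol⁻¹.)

n(Ni) = 57.0 / 58.69 = 0.9712 mol.
Since Ni²⁺ + 2 e⁻ → Ni, n(e⁻) passed = 2 × 0.9712 = 1.942 mol.
Cells in series carry the same charge, so the same 1.942 mol of electrons passes through cell 2.
Na⁺ + e⁻ → Na, so n(Na) = 1.942 / 1 = 1.942 mol.
m(Na) = 1.942 × 22.99 = 44.7 g.

44.7 g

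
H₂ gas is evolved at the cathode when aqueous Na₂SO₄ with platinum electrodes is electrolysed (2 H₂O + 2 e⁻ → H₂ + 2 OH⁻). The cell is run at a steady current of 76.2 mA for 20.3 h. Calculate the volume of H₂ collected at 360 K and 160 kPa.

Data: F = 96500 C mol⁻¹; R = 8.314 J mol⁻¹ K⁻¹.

Q = I·t = 0.07620 A × 73080 s = 5569 C.
n(e⁻) = Q/F = 5569 / 96500 = 0.05771 mol.
2 electrons are transferred per H₂ molecule, so n(H₂) = 0.05771 / 2 = 0.02885 mol.
V = nRT/P = (0.02885 × 8.314 × 360) / (160 × 10³ Pa) = 5.40 × 10⁻⁴ m³ = 0.540 L.

0.540 L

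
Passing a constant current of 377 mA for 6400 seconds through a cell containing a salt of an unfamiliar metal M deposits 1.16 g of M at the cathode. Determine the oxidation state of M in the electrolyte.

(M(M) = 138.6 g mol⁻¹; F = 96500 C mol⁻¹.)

+3

Q = I·t = 0.3770 A × 6400.0 s = 2413 C, so n(e⁻) = 2413/96500 = 0.02500 mol.
n(M) deposited = 1.16 / 138.6 = 0.008369 mol.
Electrons per atom = n(e⁻)/n(M) = 0.02500 / 0.008369 = 2.99 ≈ 3, so the ion is M³⁺.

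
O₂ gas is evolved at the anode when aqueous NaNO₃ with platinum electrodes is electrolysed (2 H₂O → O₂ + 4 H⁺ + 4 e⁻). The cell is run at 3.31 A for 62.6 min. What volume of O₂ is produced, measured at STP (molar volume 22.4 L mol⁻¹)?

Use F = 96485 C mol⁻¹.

0.722 L

Q = I·t = 3.310 A × 3756.0 s = 12430 C.
n(e⁻) = Q/F = 12430 / 96485 = 0.1289 mol.
4 electrons are transferred per O₂ molecule, so n(O₂) = 0.1289 / 4 = 0.03221 mol.
V = n × V_m = 0.03221 × 22.4 = 0.722 L.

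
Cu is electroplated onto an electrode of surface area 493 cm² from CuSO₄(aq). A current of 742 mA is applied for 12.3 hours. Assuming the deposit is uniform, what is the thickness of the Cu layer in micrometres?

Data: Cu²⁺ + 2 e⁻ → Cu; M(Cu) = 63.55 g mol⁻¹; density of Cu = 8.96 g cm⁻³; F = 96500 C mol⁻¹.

24.5 μm

Q = I·t = 0.7420 × 44280 = 32860 C; n(e⁻) = 0.3405 mol.
n(Cu) = n(e⁻)/2 = 0.1702 mol, so m = 0.1702 × 63.55 = 10.82 g.
Volume = m/ρ = 10.82 / 8.96 = 1.207 cm³.
Thickness = V/A = 1.207 / 493 = 0.00245 cm = 24.5 μm.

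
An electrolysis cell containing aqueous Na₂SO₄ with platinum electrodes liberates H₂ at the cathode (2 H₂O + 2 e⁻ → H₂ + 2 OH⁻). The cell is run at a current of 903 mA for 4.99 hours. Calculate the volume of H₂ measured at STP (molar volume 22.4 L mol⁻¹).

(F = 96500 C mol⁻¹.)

1.88 L

Q = I·t = 0.9030 A × 17964 s = 16220 C.
n(e⁻) = Q/F = 16220 / 96500 = 0.1681 mol.
2 electrons are transferred per H₂ molecule, so n(H₂) = 0.1681 / 2 = 0.08405 mol.
V = n × V_m = 0.08405 × 22.4 = 1.88 L.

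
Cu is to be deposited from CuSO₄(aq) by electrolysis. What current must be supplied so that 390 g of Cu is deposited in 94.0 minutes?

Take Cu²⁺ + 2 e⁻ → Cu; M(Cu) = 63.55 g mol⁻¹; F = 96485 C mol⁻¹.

210 A

n(Cu) = 390 / 63.55 = 6.137 mol.
n(e⁻) = 2 × 6.137 = 12.27 mol.
Q = n(e⁻)·F = 12.27 × 96485 = 1184000 C.
I = Q/t = 1184000 / 5640.0 s = 210 A.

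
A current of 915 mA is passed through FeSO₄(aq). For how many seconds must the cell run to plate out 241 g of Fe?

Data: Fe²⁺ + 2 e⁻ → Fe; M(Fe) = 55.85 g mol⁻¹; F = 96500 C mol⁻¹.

n(Fe) = m/M = 241 / 55.85 = 4.315 mol.
Each Fe atom requires 2 electrons, so n(e⁻) = 2 × 4.315 = 8.630 mol.
Q = n(e⁻)·F = 8.630 × 96500 = 832800 C.
t = Q/I = 832800 / 0.9150 A = 910200 s.

9.10 × 10⁵ s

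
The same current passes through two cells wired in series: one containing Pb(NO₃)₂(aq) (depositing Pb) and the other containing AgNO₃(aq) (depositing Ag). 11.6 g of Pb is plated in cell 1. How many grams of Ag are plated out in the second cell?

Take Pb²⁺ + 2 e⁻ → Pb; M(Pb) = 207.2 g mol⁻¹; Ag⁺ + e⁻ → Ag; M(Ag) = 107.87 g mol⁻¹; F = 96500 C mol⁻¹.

12.1 g

n(Pb) = 11.6 / 207.2 = 0.05598 mol.
Since Pb²⁺ + 2 e⁻ → Pb, n(e⁻) passed = 2 × 0.05598 = 0.1120 mol.
Cells in series carry the same charge, so the same 0.1120 mol of electrons passes through cell 2.
Ag⁺ + e⁻ → Ag, so n(Ag) = 0.1120 / 1 = 0.1120 mol.
m(Ag) = 0.1120 × 107.87 = 12.1 g.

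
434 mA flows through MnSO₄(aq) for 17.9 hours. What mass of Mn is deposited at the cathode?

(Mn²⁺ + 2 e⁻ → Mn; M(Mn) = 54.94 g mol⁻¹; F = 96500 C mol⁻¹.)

Q = I·t = 0.4340 A × 64440 s = 27970 C.
n(e⁻) = Q/F = 27970 / 96500 = 0.2898 mol.
Mn²⁺ + 2 e⁻ → Mn, so n(Mn) = n(e⁻)/2 = 0.1449 mol.
m = n·M = 0.1449 × 54.94 = 7.96 g.

7.96 g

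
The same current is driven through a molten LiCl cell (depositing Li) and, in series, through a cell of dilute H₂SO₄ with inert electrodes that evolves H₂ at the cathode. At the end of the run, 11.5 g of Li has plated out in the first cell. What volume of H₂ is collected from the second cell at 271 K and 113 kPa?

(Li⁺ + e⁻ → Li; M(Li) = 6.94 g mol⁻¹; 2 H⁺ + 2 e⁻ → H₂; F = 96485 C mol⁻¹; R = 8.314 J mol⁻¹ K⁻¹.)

16.5 L

n(Li) = 11.5 / 6.94 = 1.657 mol, so n(e⁻) = 1 × 1.657 = 1.657 mol.
The cells are in series, so the same 1.657 mol of electrons passes through the second cell.
2 H⁺ + 2 e⁻ → H₂ — 2 mol e⁻ per mol H₂, so n(H₂) = 1.657/2 = 0.8285 mol.
V = nRT/P = (0.8285 × 8.314 × 271) / (113 × 10³) = 0.0165 m³ = 16.5 L.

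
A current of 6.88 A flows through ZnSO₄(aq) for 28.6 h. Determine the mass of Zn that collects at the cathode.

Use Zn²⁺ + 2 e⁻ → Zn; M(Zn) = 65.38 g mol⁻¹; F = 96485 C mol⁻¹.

240 g

Q = I·t = 6.880 A × 102960 s = 708400 C.
n(e⁻) = Q/F = 708400 / 96485 = 7.342 mol.
Zn²⁺ + 2 e⁻ → Zn, so n(Zn) = n(e⁻)/2 = 3.671 mol.
m = n·M = 3.671 × 65.38 = 240 g.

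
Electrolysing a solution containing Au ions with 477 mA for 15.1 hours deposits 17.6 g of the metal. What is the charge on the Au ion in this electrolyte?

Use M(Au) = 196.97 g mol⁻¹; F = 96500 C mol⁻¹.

+3

Q = I·t = 0.4770 A × 54360 s = 25930 C, so n(e⁻) = 25930/96500 = 0.2687 mol.
n(Au) deposited = 17.6 / 196.97 = 0.08935 mol.
Electrons per atom = n(e⁻)/n(Au) = 0.2687 / 0.08935 = 3.01 ≈ 3, so the ion is Au³⁺.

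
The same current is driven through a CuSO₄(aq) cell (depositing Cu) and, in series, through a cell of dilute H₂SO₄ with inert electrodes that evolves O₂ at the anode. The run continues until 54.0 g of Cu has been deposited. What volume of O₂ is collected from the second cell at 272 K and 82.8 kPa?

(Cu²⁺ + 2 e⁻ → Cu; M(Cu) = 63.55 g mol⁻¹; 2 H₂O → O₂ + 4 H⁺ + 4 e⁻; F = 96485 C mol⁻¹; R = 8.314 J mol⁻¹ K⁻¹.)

11.6 L

n(Cu) = 54.0 / 63.55 = 0.8497 mol, so n(e⁻) = 2 × 0.8497 = 1.699 mol.
The cells are in series, so the same 1.699 mol of electrons passes through the second cell.
2 H₂O → O₂ + 4 H⁺ + 4 e⁻ — 4 mol e⁻ per mol O₂, so n(O₂) = 1.699/4 = 0.4249 mol.
V = nRT/P = (0.4249 × 8.314 × 272) / (82.8 × 10³) = 0.0116 m³ = 11.6 L.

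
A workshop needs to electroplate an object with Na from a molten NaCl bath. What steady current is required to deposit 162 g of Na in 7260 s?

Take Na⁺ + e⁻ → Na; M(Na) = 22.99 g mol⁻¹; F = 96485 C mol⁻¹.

93.6 A

n(Na) = 162 / 22.99 = 7.047 mol.
n(e⁻) = 1 × 7.047 = 7.047 mol.
Q = n(e⁻)·F = 7.047 × 96485 = 679900 C.
I = Q/t = 679900 / 7260.0 s = 93.6 A.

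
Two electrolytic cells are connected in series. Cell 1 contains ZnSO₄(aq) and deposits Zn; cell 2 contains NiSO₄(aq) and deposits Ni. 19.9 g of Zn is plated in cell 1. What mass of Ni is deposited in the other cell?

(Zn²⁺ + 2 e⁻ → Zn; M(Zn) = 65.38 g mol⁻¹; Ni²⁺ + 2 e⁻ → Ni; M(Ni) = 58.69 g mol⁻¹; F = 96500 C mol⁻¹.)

n(Zn) = 19.9 / 65.38 = 0.3044 mol.
Since Zn²⁺ + 2 e⁻ → Zn, n(e⁻) passed = 2 × 0.3044 = 0.6087 mol.
Cells in series carry the same charge, so the same 0.6087 mol of electrons passes through cell 2.
Ni²⁺ + 2 e⁻ → Ni, so n(Ni) = 0.6087 / 2 = 0.3044 mol.
m(Ni) = 0.3044 × 58.69 = 17.9 g.

17.9 g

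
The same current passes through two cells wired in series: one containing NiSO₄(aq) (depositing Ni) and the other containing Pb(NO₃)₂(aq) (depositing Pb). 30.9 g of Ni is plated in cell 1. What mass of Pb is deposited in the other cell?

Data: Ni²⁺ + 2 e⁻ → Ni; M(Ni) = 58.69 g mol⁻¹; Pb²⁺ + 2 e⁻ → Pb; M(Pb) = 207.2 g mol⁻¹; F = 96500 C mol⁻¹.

109 g

n(Ni) = 30.9 / 58.69 = 0.5265 mol.
Since Ni²⁺ + 2 e⁻ → Ni, n(e⁻) passed = 2 × 0.5265 = 1.053 mol.
Cells in series carry the same charge, so the same 1.053 mol of electrons passes through cell 2.
Pb²⁺ + 2 e⁻ → Pb, so n(Pb) = 1.053 / 2 = 0.5265 mol.
m(Pb) = 0.5265 × 207.2 = 109 g.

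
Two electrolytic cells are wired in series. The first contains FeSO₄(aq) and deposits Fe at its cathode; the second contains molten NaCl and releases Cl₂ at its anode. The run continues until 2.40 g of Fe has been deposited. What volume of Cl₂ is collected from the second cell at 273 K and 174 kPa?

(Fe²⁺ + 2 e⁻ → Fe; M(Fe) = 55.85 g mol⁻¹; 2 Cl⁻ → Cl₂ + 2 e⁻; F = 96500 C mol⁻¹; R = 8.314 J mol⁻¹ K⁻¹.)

0.561 L

n(Fe) = 2.40 / 55.85 = 0.04297 mol, so n(e⁻) = 2 × 0.04297 = 0.08594 mol.
The cells are in series, so the same 0.08594 mol of electrons passes through the second cell.
2 Cl⁻ → Cl₂ + 2 e⁻ — 2 mol e⁻ per mol Cl₂, so n(Cl₂) = 0.08594/2 = 0.04297 mol.
V = nRT/P = (0.04297 × 8.314 × 273) / (174 × 10³) = 5.61 × 10⁻⁴ m³ = 0.561 L.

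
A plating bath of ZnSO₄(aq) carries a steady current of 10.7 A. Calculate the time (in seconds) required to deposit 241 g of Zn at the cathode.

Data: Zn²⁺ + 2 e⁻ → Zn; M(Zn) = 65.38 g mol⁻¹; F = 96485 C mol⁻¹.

66500 s

n(Zn) = m/M = 241 / 65.38 = 3.686 mol.
Each Zn atom requires 2 electrons, so n(e⁻) = 2 × 3.686 = 7.372 mol.
Q = n(e⁻)·F = 7.372 × 96485 = 711300 C.
t = Q/I = 711300 / 10.70 A = 66480 s.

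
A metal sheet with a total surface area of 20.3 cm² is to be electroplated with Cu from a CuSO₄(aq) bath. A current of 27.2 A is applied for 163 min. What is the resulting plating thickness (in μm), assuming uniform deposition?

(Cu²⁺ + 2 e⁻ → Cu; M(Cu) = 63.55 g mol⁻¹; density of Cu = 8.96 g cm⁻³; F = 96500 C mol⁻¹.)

Q = I·t = 27.20 × 9780.0 = 266000 C; n(e⁻) = 2.757 mol.
n(Cu) = n(e⁻)/2 = 1.378 mol, so m = 1.378 × 63.55 = 87.59 g.
Volume = m/ρ = 87.59 / 8.96 = 9.776 cm³.
Thickness = V/A = 9.776 / 20.3 = 0.482 cm = 4820 μm.

4820 μm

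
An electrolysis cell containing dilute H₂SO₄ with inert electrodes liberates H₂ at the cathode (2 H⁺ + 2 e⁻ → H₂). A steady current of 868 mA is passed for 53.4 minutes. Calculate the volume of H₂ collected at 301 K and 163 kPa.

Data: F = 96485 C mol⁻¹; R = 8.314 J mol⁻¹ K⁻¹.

Q = I·t = 0.8680 A × 3204.0 s = 2781 C.
n(e⁻) = Q/F = 2781 / 96485 = 0.02882 mol.
2 electrons are transferred per H₂ molecule, so n(H₂) = 0.02882 / 2 = 0.01441 mol.
V = nRT/P = (0.01441 × 8.314 × 301) / (163 × 10³ Pa) = 2.21 × 10⁻⁴ m³ = 0.221 L.

0.221 L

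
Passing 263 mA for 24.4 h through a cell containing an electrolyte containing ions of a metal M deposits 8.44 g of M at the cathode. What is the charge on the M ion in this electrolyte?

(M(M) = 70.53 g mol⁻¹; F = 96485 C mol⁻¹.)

Q = I·t = 0.2630 A × 87840 s = 23100 C, so n(e⁻) = 23100/96485 = 0.2394 mol.
n(M) deposited = 8.44 / 70.53 = 0.1197 mol.
Electrons per atom = n(e⁻)/n(M) = 0.2394 / 0.1197 = 2.00 ≈ 2, so the ion is M²⁺.

+2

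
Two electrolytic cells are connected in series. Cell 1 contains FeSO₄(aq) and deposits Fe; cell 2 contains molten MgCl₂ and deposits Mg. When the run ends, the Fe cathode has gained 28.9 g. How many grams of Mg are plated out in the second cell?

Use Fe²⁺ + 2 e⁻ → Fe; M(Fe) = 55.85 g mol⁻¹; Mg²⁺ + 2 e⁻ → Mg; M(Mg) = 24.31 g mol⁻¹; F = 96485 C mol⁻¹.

12.6 g

n(Fe) = 28.9 / 55.85 = 0.5175 mol.
Since Fe²⁺ + 2 e⁻ → Fe, n(e⁻) passed = 2 × 0.5175 = 1.035 mol.
Cells in series carry the same charge, so the same 1.035 mol of electrons passes through cell 2.
Mg²⁺ + 2 e⁻ → Mg, so n(Mg) = 1.035 / 2 = 0.5175 mol.
m(Mg) = 0.5175 × 24.31 = 12.6 g.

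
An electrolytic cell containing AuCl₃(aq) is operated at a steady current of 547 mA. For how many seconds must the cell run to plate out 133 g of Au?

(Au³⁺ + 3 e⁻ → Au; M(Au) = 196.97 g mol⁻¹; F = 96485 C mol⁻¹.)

3.57 × 10⁵ s

n(Au) = m/M = 133 / 196.97 = 0.6752 mol.
Each Au atom requires 3 electrons, so n(e⁻) = 3 × 0.6752 = 2.026 mol.
Q = n(e⁻)·F = 2.026 × 96485 = 195400 C.
t = Q/I = 195400 / 0.5470 A = 357300 s.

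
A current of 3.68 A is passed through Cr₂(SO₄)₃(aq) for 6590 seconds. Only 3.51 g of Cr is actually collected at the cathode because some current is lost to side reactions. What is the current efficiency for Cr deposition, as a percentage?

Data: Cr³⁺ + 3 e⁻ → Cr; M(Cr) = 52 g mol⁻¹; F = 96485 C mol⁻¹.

80.6 %

Q = I·t = 3.680 × 6590.0 = 24250 C; n(e⁻) = 24250/96485 = 0.2513 mol.
Theoretical n(Cr) = n(e⁻)/3 = 0.08378 mol, i.e. m_theo = 0.08378 × 52 = 4.357 g.
Efficiency = m_actual / m_theo = 3.51 / 4.357 = 80.6 %.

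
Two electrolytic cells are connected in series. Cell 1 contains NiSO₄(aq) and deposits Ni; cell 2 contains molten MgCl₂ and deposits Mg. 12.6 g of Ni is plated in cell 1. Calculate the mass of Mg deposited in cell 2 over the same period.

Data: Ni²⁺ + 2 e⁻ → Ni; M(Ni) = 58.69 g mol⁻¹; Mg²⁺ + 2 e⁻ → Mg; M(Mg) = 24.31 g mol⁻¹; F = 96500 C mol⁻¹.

n(Ni) = 12.6 / 58.69 = 0.2147 mol.
Since Ni²⁺ + 2 e⁻ → Ni, n(e⁻) passed = 2 × 0.2147 = 0.4294 mol.
Cells in series carry the same charge, so the same 0.4294 mol of electrons passes through cell 2.
Mg²⁺ + 2 e⁻ → Mg, so n(Mg) = 0.4294 / 2 = 0.2147 mol.
m(Mg) = 0.2147 × 24.31 = 5.22 g.

5.22 g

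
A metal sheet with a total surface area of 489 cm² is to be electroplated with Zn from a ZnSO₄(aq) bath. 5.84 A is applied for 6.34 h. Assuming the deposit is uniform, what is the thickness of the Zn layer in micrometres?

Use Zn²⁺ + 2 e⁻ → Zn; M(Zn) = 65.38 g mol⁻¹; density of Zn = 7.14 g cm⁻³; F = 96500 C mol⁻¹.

Q = I·t = 5.840 × 22824 = 133300 C; n(e⁻) = 1.381 mol.
n(Zn) = n(e⁻)/2 = 0.6906 mol, so m = 0.6906 × 65.38 = 45.15 g.
Volume = m/ρ = 45.15 / 7.14 = 6.324 cm³.
Thickness = V/A = 6.324 / 489 = 0.0129 cm = 129 μm.

129 μm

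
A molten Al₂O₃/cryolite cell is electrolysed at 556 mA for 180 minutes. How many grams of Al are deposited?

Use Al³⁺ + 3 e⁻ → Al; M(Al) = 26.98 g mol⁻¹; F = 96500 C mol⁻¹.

Q = I·t = 0.5560 A × 10800 s = 6005 C.
n(e⁻) = Q/F = 6005 / 96500 = 0.06223 mol.
Al³⁺ + 3 e⁻ → Al, so n(Al) = n(e⁻)/3 = 0.02074 mol.
m = n·M = 0.02074 × 26.98 = 0.560 g.

0.560 g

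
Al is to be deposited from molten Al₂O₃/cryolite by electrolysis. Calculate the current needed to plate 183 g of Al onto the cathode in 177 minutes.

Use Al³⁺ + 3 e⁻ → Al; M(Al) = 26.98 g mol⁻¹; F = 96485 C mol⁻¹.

n(Al) = 183 / 26.98 = 6.783 mol.
n(e⁻) = 3 × 6.783 = 20.35 mol.
Q = n(e⁻)·F = 20.35 × 96485 = 1963000 C.
I = Q/t = 1963000 / 10620 s = 185 A.

185 A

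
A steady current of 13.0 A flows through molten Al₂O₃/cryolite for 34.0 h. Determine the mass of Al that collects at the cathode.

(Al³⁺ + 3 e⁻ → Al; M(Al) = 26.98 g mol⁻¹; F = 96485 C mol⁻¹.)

Q = I·t = 13.00 A × 122400 s = 1591000 C.
n(e⁻) = Q/F = 1591000 / 96485 = 16.49 mol.
Al³⁺ + 3 e⁻ → Al, so n(Al) = n(e⁻)/3 = 5.497 mol.
m = n·M = 5.497 × 26.98 = 148 g.

148 g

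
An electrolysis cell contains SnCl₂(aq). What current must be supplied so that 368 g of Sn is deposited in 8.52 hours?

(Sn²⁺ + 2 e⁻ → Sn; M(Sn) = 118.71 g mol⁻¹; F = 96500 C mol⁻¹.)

19.5 A

n(Sn) = 368 / 118.71 = 3.100 mol.
n(e⁻) = 2 × 3.100 = 6.200 mol.
Q = n(e⁻)·F = 6.200 × 96500 = 598300 C.
I = Q/t = 598300 / 30672 s = 19.5 A.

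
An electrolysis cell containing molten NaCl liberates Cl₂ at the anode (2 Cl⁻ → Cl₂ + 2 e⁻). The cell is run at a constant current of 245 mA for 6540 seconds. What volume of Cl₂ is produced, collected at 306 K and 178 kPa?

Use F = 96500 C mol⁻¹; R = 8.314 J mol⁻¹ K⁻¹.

0.119 L

Q = I·t = 0.2450 A × 6540.0 s = 1602 C.
n(e⁻) = Q/F = 1602 / 96500 = 0.01660 mol.
2 electrons are transferred per Cl₂ molecule, so n(Cl₂) = 0.01660 / 2 = 0.008302 mol.
V = nRT/P = (0.008302 × 8.314 × 306) / (178 × 10³ Pa) = 1.19 × 10⁻⁴ m³ = 0.119 L.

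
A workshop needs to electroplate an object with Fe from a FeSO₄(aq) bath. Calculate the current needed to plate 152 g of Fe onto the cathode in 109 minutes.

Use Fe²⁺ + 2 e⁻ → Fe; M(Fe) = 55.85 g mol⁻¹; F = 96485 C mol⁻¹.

80.3 A

n(Fe) = 152 / 55.85 = 2.722 mol.
n(e⁻) = 2 × 2.722 = 5.443 mol.
Q = n(e⁻)·F = 5.443 × 96485 = 525200 C.
I = Q/t = 525200 / 6540.0 s = 80.3 A.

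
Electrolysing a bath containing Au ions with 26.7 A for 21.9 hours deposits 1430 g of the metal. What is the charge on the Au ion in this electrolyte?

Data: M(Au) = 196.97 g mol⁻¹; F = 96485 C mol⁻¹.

Q = I·t = 26.70 A × 78840 s = 2105000 C, so n(e⁻) = 2105000/96485 = 21.82 mol.
n(Au) deposited = 1430 / 196.97 = 7.260 mol.
Electrons per atom = n(e⁻)/n(Au) = 21.82 / 7.260 = 3.01 ≈ 3, so the ion is Au³⁺.

+3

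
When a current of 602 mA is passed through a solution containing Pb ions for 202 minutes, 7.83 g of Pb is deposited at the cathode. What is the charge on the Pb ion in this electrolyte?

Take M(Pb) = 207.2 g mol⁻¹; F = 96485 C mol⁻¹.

+2

Q = I·t = 0.6020 A × 12120 s = 7296 C, so n(e⁻) = 7296/96485 = 0.07562 mol.
n(Pb) deposited = 7.83 / 207.2 = 0.03779 mol.
Electrons per atom = n(e⁻)/n(Pb) = 0.07562 / 0.03779 = 2.00 ≈ 2, so the ion is Pb²⁺.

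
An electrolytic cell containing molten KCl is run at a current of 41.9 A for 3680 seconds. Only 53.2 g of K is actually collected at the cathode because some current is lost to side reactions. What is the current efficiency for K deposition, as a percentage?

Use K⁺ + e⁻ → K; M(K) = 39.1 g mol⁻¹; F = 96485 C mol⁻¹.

85.1 %

Q = I·t = 41.90 × 3680.0 = 154200 C; n(e⁻) = 154200/96485 = 1.598 mol.
Theoretical n(K) = n(e⁻)/1 = 1.598 mol, i.e. m_theo = 1.598 × 39.1 = 62.49 g.
Efficiency = m_actual / m_theo = 53.2 / 62.49 = 85.1 %.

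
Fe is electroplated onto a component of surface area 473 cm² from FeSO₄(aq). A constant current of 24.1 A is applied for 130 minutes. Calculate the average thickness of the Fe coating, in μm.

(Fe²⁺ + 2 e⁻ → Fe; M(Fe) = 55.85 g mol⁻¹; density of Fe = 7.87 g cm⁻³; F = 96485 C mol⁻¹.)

146 μm

Q = I·t = 24.10 × 7800.0 = 188000 C; n(e⁻) = 1.948 mol.
n(Fe) = n(e⁻)/2 = 0.9741 mol, so m = 0.9741 × 55.85 = 54.41 g.
Volume = m/ρ = 54.41 / 7.87 = 6.913 cm³.
Thickness = V/A = 6.913 / 473 = 0.0146 cm = 146 μm.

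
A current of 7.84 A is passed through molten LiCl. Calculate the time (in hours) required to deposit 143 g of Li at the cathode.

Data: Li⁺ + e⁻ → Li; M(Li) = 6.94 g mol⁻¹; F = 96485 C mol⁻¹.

70.4 h

n(Li) = m/M = 143 / 6.94 = 20.61 mol.
Each Li atom requires 1 electron, so n(e⁻) = 1 × 20.61 = 20.61 mol.
Q = n(e⁻)·F = 20.61 × 96485 = 1988000 C.
t = Q/I = 1988000 / 7.840 A = 253600 s = 70.4 h.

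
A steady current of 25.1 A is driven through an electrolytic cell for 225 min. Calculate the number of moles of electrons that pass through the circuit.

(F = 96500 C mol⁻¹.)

3.51 mol

Q = I·t = 25.10 A × 13500 s = 338800 C.
n(e⁻) = Q/F = 338800 / 96500 = 3.51 mol.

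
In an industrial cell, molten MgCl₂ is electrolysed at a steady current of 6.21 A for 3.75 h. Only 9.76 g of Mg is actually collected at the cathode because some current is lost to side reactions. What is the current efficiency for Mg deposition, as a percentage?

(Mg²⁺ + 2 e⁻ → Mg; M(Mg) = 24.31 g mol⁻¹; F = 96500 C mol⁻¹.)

92.4 %

Q = I·t = 6.210 × 13500 = 83840 C; n(e⁻) = 83840/96500 = 0.8688 mol.
Theoretical n(Mg) = n(e⁻)/2 = 0.4344 mol, i.e. m_theo = 0.4344 × 24.31 = 10.56 g.
Efficiency = m_actual / m_theo = 9.76 / 10.56 = 92.4 %.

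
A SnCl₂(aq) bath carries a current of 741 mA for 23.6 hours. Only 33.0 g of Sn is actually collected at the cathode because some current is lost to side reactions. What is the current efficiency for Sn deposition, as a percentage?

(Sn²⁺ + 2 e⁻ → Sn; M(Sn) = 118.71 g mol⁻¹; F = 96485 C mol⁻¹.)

85.2 %

Q = I·t = 0.7410 × 84960 = 62960 C; n(e⁻) = 62960/96485 = 0.6525 mol.
Theoretical n(Sn) = n(e⁻)/2 = 0.3262 mol, i.e. m_theo = 0.3262 × 118.71 = 38.73 g.
Efficiency = m_actual / m_theo = 33.0 / 38.73 = 85.2 %.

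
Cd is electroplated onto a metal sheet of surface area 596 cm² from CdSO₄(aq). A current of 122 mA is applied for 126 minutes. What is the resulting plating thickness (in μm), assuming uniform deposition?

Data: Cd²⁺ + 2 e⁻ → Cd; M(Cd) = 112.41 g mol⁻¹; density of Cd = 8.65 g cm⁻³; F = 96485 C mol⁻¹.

Q = I·t = 0.1220 × 7560.0 = 922.3 C; n(e⁻) = 0.009559 mol.
n(Cd) = n(e⁻)/2 = 0.004780 mol, so m = 0.004780 × 112.41 = 0.5373 g.
Volume = m/ρ = 0.5373 / 8.65 = 0.06211 cm³.
Thickness = V/A = 0.06211 / 596 = 1.04 × 10⁻⁴ cm = 1.04 μm.

1.04 μm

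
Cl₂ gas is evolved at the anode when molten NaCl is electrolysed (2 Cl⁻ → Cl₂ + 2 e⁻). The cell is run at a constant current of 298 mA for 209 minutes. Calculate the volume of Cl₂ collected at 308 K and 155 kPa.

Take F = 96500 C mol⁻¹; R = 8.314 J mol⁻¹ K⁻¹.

0.320 L

Q = I·t = 0.2980 A × 12540 s = 3737 C.
n(e⁻) = Q/F = 3737 / 96500 = 0.03872 mol.
2 electrons are transferred per Cl₂ molecule, so n(Cl₂) = 0.03872 / 2 = 0.01936 mol.
V = nRT/P = (0.01936 × 8.314 × 308) / (155 × 10³ Pa) = 3.20 × 10⁻⁴ m³ = 0.320 L.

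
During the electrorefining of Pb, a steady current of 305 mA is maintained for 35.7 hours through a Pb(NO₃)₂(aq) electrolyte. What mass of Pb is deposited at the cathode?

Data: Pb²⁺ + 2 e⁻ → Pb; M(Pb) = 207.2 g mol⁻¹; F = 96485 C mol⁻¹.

42.1 g

Q = I·t = 0.3050 A × 128520 s = 39200 C.
n(e⁻) = Q/F = 39200 / 96485 = 0.4063 mol.
Pb²⁺ + 2 e⁻ → Pb, so n(Pb) = n(e⁻)/2 = 0.2031 mol.
m = n·M = 0.2031 × 207.2 = 42.1 g.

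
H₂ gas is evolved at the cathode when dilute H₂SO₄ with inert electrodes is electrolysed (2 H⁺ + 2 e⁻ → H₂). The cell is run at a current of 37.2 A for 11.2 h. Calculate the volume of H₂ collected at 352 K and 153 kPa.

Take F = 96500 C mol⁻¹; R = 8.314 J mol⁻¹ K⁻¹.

149 L

Q = I·t = 37.20 A × 40320 s = 1500000 C.
n(e⁻) = Q/F = 1500000 / 96500 = 15.54 mol.
2 electrons are transferred per H₂ molecule, so n(H₂) = 15.54 / 2 = 7.772 mol.
V = nRT/P = (7.772 × 8.314 × 352) / (153 × 10³ Pa) = 0.149 m³ = 149 L.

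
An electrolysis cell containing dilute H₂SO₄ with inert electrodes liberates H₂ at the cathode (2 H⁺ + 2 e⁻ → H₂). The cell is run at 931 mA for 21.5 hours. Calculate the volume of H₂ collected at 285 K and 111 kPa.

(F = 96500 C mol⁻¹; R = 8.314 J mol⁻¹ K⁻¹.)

Q = I·t = 0.9310 A × 77400 s = 72060 C.
n(e⁻) = Q/F = 72060 / 96500 = 0.7467 mol.
2 electrons are transferred per H₂ molecule, so n(H₂) = 0.7467 / 2 = 0.3734 mol.
V = nRT/P = (0.3734 × 8.314 × 285) / (111 × 10³ Pa) = 0.00797 m³ = 7.97 L.

7.97 L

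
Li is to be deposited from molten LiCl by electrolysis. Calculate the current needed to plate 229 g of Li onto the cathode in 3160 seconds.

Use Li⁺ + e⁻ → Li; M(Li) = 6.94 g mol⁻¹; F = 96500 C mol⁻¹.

1010 A

n(Li) = 229 / 6.94 = 33.00 mol.
n(e⁻) = 1 × 33.00 = 33.00 mol.
Q = n(e⁻)·F = 33.00 × 96500 = 3184000 C.
I = Q/t = 3184000 / 3160.0 s = 1010 A.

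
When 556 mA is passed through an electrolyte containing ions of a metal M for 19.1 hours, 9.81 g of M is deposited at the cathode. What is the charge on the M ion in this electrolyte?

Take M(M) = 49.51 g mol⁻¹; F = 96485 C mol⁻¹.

+2

Q = I·t = 0.5560 A × 68760 s = 38230 C, so n(e⁻) = 38230/96485 = 0.3962 mol.
n(M) deposited = 9.81 / 49.51 = 0.1981 mol.
Electrons per atom = n(e⁻)/n(M) = 0.3962 / 0.1981 = 2.00 ≈ 2, so the ion is M²⁺.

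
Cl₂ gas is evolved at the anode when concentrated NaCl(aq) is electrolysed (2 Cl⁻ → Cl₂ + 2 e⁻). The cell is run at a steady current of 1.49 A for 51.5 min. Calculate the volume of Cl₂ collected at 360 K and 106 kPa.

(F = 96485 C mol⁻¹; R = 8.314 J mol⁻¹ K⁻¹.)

0.674 L

Q = I·t = 1.490 A × 3090.0 s = 4604 C.
n(e⁻) = Q/F = 4604 / 96485 = 0.04772 mol.
2 electrons are transferred per Cl₂ molecule, so n(Cl₂) = 0.04772 / 2 = 0.02386 mol.
V = nRT/P = (0.02386 × 8.314 × 360) / (106 × 10³ Pa) = 6.74 × 10⁻⁴ m³ = 0.674 L.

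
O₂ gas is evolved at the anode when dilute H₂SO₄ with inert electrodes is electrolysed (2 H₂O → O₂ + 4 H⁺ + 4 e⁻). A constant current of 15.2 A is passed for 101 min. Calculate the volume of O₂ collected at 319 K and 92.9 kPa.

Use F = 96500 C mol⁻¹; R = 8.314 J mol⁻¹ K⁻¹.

6.81 L

Q = I·t = 15.20 A × 6060.0 s = 92110 C.
n(e⁻) = Q/F = 92110 / 96500 = 0.9545 mol.
4 electrons are transferred per O₂ molecule, so n(O₂) = 0.9545 / 4 = 0.2386 mol.
V = nRT/P = (0.2386 × 8.314 × 319) / (92.9 × 10³ Pa) = 0.00681 m³ = 6.81 L.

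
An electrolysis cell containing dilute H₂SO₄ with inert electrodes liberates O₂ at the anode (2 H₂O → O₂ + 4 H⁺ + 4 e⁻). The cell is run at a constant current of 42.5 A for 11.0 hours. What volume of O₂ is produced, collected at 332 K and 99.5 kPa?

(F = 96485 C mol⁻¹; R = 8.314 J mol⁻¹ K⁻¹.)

121 L

Q = I·t = 42.50 A × 39600 s = 1683000 C.
n(e⁻) = Q/F = 1683000 / 96485 = 17.44 mol.
4 electrons are transferred per O₂ molecule, so n(O₂) = 17.44 / 4 = 4.361 mol.
V = nRT/P = (4.361 × 8.314 × 332) / (99.5 × 10³ Pa) = 0.121 m³ = 121 L.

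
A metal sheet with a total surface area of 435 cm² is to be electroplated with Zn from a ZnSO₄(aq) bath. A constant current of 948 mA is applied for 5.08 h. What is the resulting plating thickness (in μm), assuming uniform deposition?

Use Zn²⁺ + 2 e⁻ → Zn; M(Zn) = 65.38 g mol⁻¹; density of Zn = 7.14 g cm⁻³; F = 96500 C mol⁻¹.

18.9 μm

Q = I·t = 0.9480 × 18288 = 17340 C; n(e⁻) = 0.1797 mol.
n(Zn) = n(e⁻)/2 = 0.08983 mol, so m = 0.08983 × 65.38 = 5.873 g.
Volume = m/ρ = 5.873 / 7.14 = 0.8226 cm³.
Thickness = V/A = 0.8226 / 435 = 0.00189 cm = 18.9 μm.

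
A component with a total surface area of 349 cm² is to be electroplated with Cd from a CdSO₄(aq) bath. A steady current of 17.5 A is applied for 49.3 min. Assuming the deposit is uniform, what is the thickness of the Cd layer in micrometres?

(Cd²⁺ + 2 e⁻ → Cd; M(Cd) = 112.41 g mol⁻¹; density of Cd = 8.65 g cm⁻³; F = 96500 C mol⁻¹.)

Q = I·t = 17.50 × 2958.0 = 51760 C; n(e⁻) = 0.5364 mol.
n(Cd) = n(e⁻)/2 = 0.2682 mol, so m = 0.2682 × 112.41 = 30.15 g.
Volume = m/ρ = 30.15 / 8.65 = 3.486 cm³.
Thickness = V/A = 3.486 / 349 = 0.00999 cm = 99.9 μm.

99.9 μm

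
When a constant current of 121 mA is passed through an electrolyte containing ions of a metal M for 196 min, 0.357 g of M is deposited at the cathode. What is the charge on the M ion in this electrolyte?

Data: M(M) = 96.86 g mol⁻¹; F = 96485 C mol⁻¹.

+4

Q = I·t = 0.1210 A × 11760 s = 1423 C, so n(e⁻) = 1423/96485 = 0.01475 mol.
n(M) deposited = 0.357 / 96.86 = 0.003686 mol.
Electrons per atom = n(e⁻)/n(M) = 0.01475 / 0.003686 = 4.00 ≈ 4, so the ion is M⁴⁺.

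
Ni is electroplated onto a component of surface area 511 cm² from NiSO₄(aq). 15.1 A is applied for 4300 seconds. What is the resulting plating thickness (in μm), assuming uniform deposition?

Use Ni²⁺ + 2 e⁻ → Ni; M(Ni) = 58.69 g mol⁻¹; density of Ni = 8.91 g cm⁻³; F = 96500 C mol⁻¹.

43.4 μm

Q = I·t = 15.10 × 4300.0 = 64930 C; n(e⁻) = 0.6728 mol.
n(Ni) = n(e⁻)/2 = 0.3364 mol, so m = 0.3364 × 58.69 = 19.74 g.
Volume = m/ρ = 19.74 / 8.91 = 2.216 cm³.
Thickness = V/A = 2.216 / 511 = 0.00434 cm = 43.4 μm.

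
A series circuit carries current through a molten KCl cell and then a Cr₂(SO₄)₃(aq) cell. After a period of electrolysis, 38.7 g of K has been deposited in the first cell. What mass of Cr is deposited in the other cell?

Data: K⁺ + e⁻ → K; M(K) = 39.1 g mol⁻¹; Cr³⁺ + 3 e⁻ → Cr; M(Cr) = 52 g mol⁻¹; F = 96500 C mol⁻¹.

n(K) = 38.7 / 39.1 = 0.9898 mol.
Since K⁺ + e⁻ → K, n(e⁻) passed = 1 × 0.9898 = 0.9898 mol.
Cells in series carry the same charge, so the same 0.9898 mol of electrons passes through cell 2.
Cr³⁺ + 3 e⁻ → Cr, so n(Cr) = 0.9898 / 3 = 0.3299 mol.
m(Cr) = 0.3299 × 52 = 17.2 g.

17.2 g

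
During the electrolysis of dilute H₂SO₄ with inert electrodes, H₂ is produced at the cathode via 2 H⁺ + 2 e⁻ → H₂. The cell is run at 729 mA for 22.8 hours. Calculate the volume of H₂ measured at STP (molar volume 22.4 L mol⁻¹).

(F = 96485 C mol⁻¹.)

6.95 L

Q = I·t = 0.7290 A × 82080 s = 59840 C.
n(e⁻) = Q/F = 59840 / 96485 = 0.6202 mol.
2 electrons are transferred per H₂ molecule, so n(H₂) = 0.6202 / 2 = 0.3101 mol.
V = n × V_m = 0.3101 × 22.4 = 6.95 L.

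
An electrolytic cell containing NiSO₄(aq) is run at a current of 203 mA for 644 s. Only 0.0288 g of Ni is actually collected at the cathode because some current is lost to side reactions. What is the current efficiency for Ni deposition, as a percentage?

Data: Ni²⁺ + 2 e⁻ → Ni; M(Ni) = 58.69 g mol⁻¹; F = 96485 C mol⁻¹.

72.4 %

Q = I·t = 0.2030 × 644.00 = 130.7 C; n(e⁻) = 130.7/96485 = 0.001355 mol.
Theoretical n(Ni) = n(e⁻)/2 = 0.0006775 mol, i.e. m_theo = 0.0006775 × 58.69 = 0.03976 g.
Efficiency = m_actual / m_theo = 0.0288 / 0.03976 = 72.4 %.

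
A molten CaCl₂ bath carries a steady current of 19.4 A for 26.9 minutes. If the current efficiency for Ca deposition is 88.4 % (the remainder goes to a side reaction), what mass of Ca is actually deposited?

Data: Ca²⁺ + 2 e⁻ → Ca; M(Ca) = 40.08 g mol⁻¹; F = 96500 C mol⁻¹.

Q = I·t = 19.40 × 1614.0 = 31310 C.
n(e⁻) = 31310/96500 = 0.3245 mol; theoretically n(Ca) = 0.3245/2 = 0.1622 mol, m_theo = 6.502 g.
At 88.4 % efficiency, m_actual = 0.884 × 6.502 = 5.75 g.

5.75 g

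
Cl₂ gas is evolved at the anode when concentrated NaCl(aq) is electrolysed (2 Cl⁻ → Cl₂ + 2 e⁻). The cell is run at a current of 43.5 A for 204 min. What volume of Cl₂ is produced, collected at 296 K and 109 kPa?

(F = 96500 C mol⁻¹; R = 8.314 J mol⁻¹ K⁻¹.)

Q = I·t = 43.50 A × 12240 s = 532400 C.
n(e⁻) = Q/F = 532400 / 96500 = 5.518 mol.
2 electrons are transferred per Cl₂ molecule, so n(Cl₂) = 5.518 / 2 = 2.759 mol.
V = nRT/P = (2.759 × 8.314 × 296) / (109 × 10³ Pa) = 0.0623 m³ = 62.3 L.

62.3 L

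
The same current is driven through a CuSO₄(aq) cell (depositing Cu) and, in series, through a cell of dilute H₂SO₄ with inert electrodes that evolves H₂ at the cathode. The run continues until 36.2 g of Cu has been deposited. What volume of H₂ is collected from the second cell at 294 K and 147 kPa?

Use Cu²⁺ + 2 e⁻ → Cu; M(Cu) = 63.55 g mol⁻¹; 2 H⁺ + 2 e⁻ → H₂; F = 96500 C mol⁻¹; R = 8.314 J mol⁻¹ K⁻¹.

9.47 L

n(Cu) = 36.2 / 63.55 = 0.5696 mol, so n(e⁻) = 2 × 0.5696 = 1.139 mol.
The cells are in series, so the same 1.139 mol of electrons passes through the second cell.
2 H⁺ + 2 e⁻ → H₂ — 2 mol e⁻ per mol H₂, so n(H₂) = 1.139/2 = 0.5696 mol.
V = nRT/P = (0.5696 × 8.314 × 294) / (147 × 10³) = 0.00947 m³ = 9.47 L.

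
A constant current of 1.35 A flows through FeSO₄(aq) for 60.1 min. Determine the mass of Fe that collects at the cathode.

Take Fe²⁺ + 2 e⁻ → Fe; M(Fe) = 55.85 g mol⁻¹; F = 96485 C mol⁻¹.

1.41 g

Q = I·t = 1.350 A × 3606.0 s = 4868 C.
n(e⁻) = Q/F = 4868 / 96485 = 0.05045 mol.
Fe²⁺ + 2 e⁻ → Fe, so n(Fe) = n(e⁻)/2 = 0.02523 mol.
m = n·M = 0.02523 × 55.85 = 1.41 g.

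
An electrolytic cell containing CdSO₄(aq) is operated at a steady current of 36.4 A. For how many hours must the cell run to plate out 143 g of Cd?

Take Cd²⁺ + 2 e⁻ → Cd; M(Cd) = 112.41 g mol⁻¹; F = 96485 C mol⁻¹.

1.87 h

n(Cd) = m/M = 143 / 112.41 = 1.272 mol.
Each Cd atom requires 2 electrons, so n(e⁻) = 2 × 1.272 = 2.544 mol.
Q = n(e⁻)·F = 2.544 × 96485 = 245500 C.
t = Q/I = 245500 / 36.40 A = 6744 s = 1.87 h.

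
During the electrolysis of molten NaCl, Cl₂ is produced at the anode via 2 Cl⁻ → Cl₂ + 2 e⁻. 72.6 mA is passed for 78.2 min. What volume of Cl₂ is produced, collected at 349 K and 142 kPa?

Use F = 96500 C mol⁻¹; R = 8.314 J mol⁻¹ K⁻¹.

0.0361 L

Q = I·t = 0.07260 A × 4692.0 s = 340.6 C.
n(e⁻) = Q/F = 340.6 / 96500 = 0.003530 mol.
2 electrons are transferred per Cl₂ molecule, so n(Cl₂) = 0.003530 / 2 = 0.001765 mol.
V = nRT/P = (0.001765 × 8.314 × 349) / (142 × 10³ Pa) = 3.61 × 10⁻⁵ m³ = 0.0361 L.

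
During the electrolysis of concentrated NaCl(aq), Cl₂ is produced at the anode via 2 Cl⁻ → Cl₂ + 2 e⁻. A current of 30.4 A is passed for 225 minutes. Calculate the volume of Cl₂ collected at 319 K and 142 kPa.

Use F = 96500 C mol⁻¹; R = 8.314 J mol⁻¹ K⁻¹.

39.7 L

Q = I·t = 30.40 A × 13500 s = 410400 C.
n(e⁻) = Q/F = 410400 / 96500 = 4.253 mol.
2 electrons are transferred per Cl₂ molecule, so n(Cl₂) = 4.253 / 2 = 2.126 mol.
V = nRT/P = (2.126 × 8.314 × 319) / (142 × 10³ Pa) = 0.0397 m³ = 39.7 L.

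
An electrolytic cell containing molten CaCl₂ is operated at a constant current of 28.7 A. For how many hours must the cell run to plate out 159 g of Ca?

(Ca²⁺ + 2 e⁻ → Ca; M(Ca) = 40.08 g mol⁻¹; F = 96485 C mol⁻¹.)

7.41 h

n(Ca) = m/M = 159 / 40.08 = 3.967 mol.
Each Ca atom requires 2 electrons, so n(e⁻) = 2 × 3.967 = 7.934 mol.
Q = n(e⁻)·F = 7.934 × 96485 = 765500 C.
t = Q/I = 765500 / 28.70 A = 26670 s = 7.41 h.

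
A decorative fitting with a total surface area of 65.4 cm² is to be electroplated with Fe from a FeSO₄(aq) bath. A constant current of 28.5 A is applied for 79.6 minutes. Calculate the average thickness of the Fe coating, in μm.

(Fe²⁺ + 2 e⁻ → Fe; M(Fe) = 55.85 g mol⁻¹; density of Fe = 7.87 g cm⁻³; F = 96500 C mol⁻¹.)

765 μm

Q = I·t = 28.50 × 4776.0 = 136100 C; n(e⁻) = 1.411 mol.
n(Fe) = n(e⁻)/2 = 0.7053 mol, so m = 0.7053 × 55.85 = 39.39 g.
Volume = m/ρ = 39.39 / 7.87 = 5.005 cm³.
Thickness = V/A = 5.005 / 65.4 = 0.0765 cm = 765 μm.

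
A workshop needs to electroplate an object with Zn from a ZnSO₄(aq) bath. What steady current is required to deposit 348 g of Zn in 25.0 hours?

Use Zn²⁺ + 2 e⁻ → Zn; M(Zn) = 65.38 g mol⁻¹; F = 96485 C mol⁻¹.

n(Zn) = 348 / 65.38 = 5.323 mol.
n(e⁻) = 2 × 5.323 = 10.65 mol.
Q = n(e⁻)·F = 10.65 × 96485 = 1027000 C.
I = Q/t = 1027000 / 90000 s = 11.4 A.

11.4 A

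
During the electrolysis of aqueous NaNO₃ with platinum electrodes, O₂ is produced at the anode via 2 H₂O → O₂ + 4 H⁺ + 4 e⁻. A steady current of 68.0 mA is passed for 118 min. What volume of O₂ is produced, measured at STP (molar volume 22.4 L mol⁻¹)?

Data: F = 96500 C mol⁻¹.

Q = I·t = 0.06800 A × 7080.0 s = 481.4 C.
n(e⁻) = Q/F = 481.4 / 96500 = 0.004989 mol.
4 electrons are transferred per O₂ molecule, so n(O₂) = 0.004989 / 4 = 0.001247 mol.
V = n × V_m = 0.001247 × 22.4 = 0.0279 L.

0.0279 L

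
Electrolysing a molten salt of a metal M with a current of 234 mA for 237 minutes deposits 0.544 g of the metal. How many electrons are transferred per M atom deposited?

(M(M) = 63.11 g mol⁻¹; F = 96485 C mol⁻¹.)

4

Q = I·t = 0.2340 A × 14220 s = 3327 C, so n(e⁻) = 3327/96485 = 0.03449 mol.
n(M) deposited = 0.544 / 63.11 = 0.008620 mol.
Electrons per atom = n(e⁻)/n(M) = 0.03449 / 0.008620 = 4.00 ≈ 4, so the ion is M⁴⁺.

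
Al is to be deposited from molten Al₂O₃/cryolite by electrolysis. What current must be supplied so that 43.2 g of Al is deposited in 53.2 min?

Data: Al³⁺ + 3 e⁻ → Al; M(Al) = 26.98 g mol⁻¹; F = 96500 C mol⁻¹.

n(Al) = 43.2 / 26.98 = 1.601 mol.
n(e⁻) = 3 × 1.601 = 4.804 mol.
Q = n(e⁻)·F = 4.804 × 96500 = 463500 C.
I = Q/t = 463500 / 3192.0 s = 145 A.

145 A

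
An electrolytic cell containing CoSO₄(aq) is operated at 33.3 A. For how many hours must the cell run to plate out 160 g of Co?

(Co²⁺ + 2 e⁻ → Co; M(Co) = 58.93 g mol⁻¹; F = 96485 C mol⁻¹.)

n(Co) = m/M = 160 / 58.93 = 2.715 mol.
Each Co atom requires 2 electrons, so n(e⁻) = 2 × 2.715 = 5.430 mol.
Q = n(e⁻)·F = 5.430 × 96485 = 523900 C.
t = Q/I = 523900 / 33.30 A = 15730 s = 4.37 h.

4.37 h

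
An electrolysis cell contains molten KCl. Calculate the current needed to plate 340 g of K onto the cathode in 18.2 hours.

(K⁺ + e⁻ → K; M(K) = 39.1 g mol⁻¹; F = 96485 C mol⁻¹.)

n(K) = 340 / 39.1 = 8.696 mol.
n(e⁻) = 1 × 8.696 = 8.696 mol.
Q = n(e⁻)·F = 8.696 × 96485 = 839000 C.
I = Q/t = 839000 / 65520 s = 12.8 A.

12.8 A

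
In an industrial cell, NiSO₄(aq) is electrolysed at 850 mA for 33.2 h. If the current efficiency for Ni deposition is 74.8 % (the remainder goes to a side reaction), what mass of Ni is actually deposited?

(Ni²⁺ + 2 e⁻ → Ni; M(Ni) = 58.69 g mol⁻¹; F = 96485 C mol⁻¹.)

23.1 g

Q = I·t = 0.8500 × 119520 = 101600 C.
n(e⁻) = 101600/96485 = 1.053 mol; theoretically n(Ni) = 1.053/2 = 0.5265 mol, m_theo = 30.90 g.
At 74.8 % efficiency, m_actual = 0.748 × 30.90 = 23.1 g.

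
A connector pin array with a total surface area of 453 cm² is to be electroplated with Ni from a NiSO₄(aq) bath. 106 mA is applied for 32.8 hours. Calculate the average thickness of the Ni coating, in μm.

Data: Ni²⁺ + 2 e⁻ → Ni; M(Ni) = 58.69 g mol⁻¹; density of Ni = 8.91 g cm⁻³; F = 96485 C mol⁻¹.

Q = I·t = 0.1060 × 118080 = 12520 C; n(e⁻) = 0.1297 mol.
n(Ni) = n(e⁻)/2 = 0.06486 mol, so m = 0.06486 × 58.69 = 3.807 g.
Volume = m/ρ = 3.807 / 8.91 = 0.4272 cm³.
Thickness = V/A = 0.4272 / 453 = 9.43 × 10⁻⁴ cm = 9.43 μm.

9.43 μm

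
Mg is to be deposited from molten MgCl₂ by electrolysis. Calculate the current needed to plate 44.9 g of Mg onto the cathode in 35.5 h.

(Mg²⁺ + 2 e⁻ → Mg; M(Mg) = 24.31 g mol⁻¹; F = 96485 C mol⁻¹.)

2.79 A

n(Mg) = 44.9 / 24.31 = 1.847 mol.
n(e⁻) = 2 × 1.847 = 3.694 mol.
Q = n(e⁻)·F = 3.694 × 96485 = 356400 C.
I = Q/t = 356400 / 127800 s = 2.79 A.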